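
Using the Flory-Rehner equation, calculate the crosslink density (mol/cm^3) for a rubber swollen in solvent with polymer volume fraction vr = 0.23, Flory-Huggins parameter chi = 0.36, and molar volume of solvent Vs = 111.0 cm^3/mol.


ln(1 - vr) = ln(1 - 0.23) = -0.2614
Numerator = -((-0.2614) + 0.23 + 0.36 * 0.23^2) = 0.0123
Denominator = 111.0 * (0.23^(1/3) - 0.23/2) = 55.2439
nu = 0.0123 / 55.2439 = 2.2302e-04 mol/cm^3

2.2302e-04 mol/cm^3


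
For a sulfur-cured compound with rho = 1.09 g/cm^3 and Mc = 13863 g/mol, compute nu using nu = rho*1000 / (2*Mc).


nu = rho * 1000 / (2 * Mc)
nu = 1.09 * 1000 / (2 * 13863)
nu = 1090.0 / 27726
nu = 0.0393 mol/L

0.0393 mol/L


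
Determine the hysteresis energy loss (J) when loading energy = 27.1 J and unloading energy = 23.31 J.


Hysteresis loss = loading - unloading
= 27.1 - 23.31
= 3.79 J

3.79 J


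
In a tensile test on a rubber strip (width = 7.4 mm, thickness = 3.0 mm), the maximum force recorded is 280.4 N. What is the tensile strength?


Area = width * thickness = 7.4 * 3.0 = 22.2 mm^2
TS = force / area = 280.4 / 22.2 = 12.63 MPa

12.63 MPa


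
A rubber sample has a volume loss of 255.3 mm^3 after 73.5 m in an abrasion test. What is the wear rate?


Rate = volume_loss / distance
= 255.3 / 73.5
= 3.473 mm^3/m

3.473 mm^3/m


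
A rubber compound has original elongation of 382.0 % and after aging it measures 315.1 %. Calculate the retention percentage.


Retention = aged / original * 100
= 315.1 / 382.0 * 100
= 82.5%

82.5%


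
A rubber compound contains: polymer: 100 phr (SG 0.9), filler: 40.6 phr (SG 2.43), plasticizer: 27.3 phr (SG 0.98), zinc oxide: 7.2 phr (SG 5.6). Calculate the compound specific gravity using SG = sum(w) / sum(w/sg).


Sum of weights = 175.1
Volume contributions:
  polymer: 100/0.9 = 111.1111
  filler: 40.6/2.43 = 16.7078
  plasticizer: 27.3/0.98 = 27.8571
  zinc oxide: 7.2/5.6 = 1.2857
Sum of volumes = 156.9618
SG = 175.1 / 156.9618 = 1.116

SG = 1.116


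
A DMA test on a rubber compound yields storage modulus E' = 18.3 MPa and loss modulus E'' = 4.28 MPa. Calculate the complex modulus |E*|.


|E*| = sqrt(E'^2 + E''^2)
= sqrt(18.3^2 + 4.28^2)
= sqrt(334.8900 + 18.3184)
= 18.794 MPa

18.794 MPa


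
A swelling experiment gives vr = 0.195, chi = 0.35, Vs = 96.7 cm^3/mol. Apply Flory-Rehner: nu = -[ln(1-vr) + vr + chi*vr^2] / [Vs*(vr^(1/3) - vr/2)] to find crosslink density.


ln(1 - vr) = ln(1 - 0.195) = -0.2169
Numerator = -((-0.2169) + 0.195 + 0.35 * 0.195^2) = 0.0086
Denominator = 96.7 * (0.195^(1/3) - 0.195/2) = 46.6470
nu = 0.0086 / 46.6470 = 1.8445e-04 mol/cm^3

1.8445e-04 mol/cm^3


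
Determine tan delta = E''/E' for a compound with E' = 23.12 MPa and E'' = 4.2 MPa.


tan delta = E'' / E'
= 4.2 / 23.12
= 0.1817

tan delta = 0.1817


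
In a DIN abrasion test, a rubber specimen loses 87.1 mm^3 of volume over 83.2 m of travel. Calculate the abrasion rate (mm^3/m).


Rate = volume_loss / distance
= 87.1 / 83.2
= 1.047 mm^3/m

1.047 mm^3/m


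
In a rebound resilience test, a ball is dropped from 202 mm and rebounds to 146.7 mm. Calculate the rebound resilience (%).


Resilience = h_rebound / h_drop * 100
= 146.7 / 202 * 100
= 72.6%

72.6%


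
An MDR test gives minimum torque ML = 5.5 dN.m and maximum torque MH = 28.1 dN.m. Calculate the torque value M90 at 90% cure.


M90 = ML + 0.9 * (MH - ML)
M90 = 5.5 + 0.9 * (28.1 - 5.5)
M90 = 5.5 + 0.9 * 22.6
M90 = 25.84 dN.m

25.84 dN.m


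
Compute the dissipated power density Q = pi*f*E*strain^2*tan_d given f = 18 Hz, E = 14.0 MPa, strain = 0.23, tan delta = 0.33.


Q = pi * f * E * strain^2 * tan_d
= pi * 18 * 14.0 * 0.23^2 * 0.33
= pi * 18 * 14.0 * 0.0529 * 0.33
= 13.8204

Q = 13.8204


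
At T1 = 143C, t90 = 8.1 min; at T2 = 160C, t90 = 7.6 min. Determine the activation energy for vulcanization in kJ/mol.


T1 = 416.15 K, T2 = 433.15 K
1/T1 - 1/T2 = 9.4311e-05
ln(t1/t2) = ln(8.1/7.6) = 0.0637
Ea = 8.314 * 0.0637 / 9.4311e-05 = 5616.8982 J/mol
Ea = 5.62 kJ/mol

5.62 kJ/mol


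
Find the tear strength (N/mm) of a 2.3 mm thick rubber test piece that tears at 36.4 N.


Tear strength = force / thickness
= 36.4 / 2.3
= 15.83 N/mm

15.83 N/mm


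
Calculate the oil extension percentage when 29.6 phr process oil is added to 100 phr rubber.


Oil % = oil / (100 + oil) * 100
= 29.6 / (100 + 29.6) * 100
= 29.6 / 129.6 * 100
= 22.84%

22.84%


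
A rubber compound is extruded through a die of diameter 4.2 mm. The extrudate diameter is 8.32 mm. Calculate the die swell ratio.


Die swell ratio = D_extrudate / D_die
= 8.32 / 4.2
= 1.981

Die swell = 1.981


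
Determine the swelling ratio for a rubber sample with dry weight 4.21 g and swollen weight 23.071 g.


Q = W_swollen / W_dry
Q = 23.071 / 4.21
Q = 5.48

Q = 5.48


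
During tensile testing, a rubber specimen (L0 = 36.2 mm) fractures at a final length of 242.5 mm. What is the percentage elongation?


Elongation = (Lf - L0) / L0 * 100
= (242.5 - 36.2) / 36.2 * 100
= 206.3 / 36.2 * 100
= 569.9%

569.9%


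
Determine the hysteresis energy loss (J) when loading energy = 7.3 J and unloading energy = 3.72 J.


Hysteresis loss = loading - unloading
= 7.3 - 3.72
= 3.58 J

3.58 J


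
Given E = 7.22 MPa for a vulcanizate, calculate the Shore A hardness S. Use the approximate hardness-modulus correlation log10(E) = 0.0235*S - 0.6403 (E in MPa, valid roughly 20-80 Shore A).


log10(E) = 0.0235*S - 0.6403  =>  S = (log10(E) + 0.6403) / 0.0235
log10(7.22) = 0.858537
S = (0.858537 + 0.6403) / 0.0235 = 1.498837 / 0.0235
S = 63.8

Shore A = 63.8


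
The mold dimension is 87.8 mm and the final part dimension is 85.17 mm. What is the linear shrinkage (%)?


Shrinkage = (mold - part) / mold * 100
= (87.8 - 85.17) / 87.8 * 100
= 2.63 / 87.8 * 100
= 3.0%

3.0%


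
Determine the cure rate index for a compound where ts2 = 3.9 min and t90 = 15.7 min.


CRI = 100 / (t90 - ts2)
= 100 / (15.7 - 3.9)
= 100 / 11.8
= 8.47 min^-1

8.47 min^-1


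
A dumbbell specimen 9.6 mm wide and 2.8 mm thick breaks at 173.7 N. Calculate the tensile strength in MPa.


Area = width * thickness = 9.6 * 2.8 = 26.88 mm^2
TS = force / area = 173.7 / 26.88 = 6.46 MPa

6.46 MPa


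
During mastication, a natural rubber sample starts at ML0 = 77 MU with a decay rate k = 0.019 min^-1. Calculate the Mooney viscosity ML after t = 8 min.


ML = ML0 * exp(-k * t)
ML = 77 * exp(-0.019 * 8)
ML = 77 * 0.8590
ML = 66.14 MU

66.14 MU


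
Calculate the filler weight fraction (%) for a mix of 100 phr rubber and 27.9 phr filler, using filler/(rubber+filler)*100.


Filler % = filler / (rubber + filler) * 100
= 27.9 / (100 + 27.9) * 100
= 27.9 / 127.9 * 100
= 21.81%

21.81%


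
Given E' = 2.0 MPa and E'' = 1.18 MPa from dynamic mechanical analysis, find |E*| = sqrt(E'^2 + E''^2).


|E*| = sqrt(E'^2 + E''^2)
= sqrt(2.0^2 + 1.18^2)
= sqrt(4.0000 + 1.3924)
= 2.322 MPa

2.322 MPa


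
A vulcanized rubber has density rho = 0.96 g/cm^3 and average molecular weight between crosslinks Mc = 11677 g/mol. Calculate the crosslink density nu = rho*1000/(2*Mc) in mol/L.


nu = rho * 1000 / (2 * Mc)
nu = 0.96 * 1000 / (2 * 11677)
nu = 960.0 / 23354
nu = 0.0411 mol/L

0.0411 mol/L


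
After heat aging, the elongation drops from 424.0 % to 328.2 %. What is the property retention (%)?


Retention = aged / original * 100
= 328.2 / 424.0 * 100
= 77.4%

77.4%


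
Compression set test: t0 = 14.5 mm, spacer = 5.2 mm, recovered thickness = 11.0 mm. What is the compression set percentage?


CS = (t0 - recovered) / (t0 - ts) * 100
= (14.5 - 11.0) / (14.5 - 5.2) * 100
= 3.5 / 9.3 * 100
= 37.6%

37.6%


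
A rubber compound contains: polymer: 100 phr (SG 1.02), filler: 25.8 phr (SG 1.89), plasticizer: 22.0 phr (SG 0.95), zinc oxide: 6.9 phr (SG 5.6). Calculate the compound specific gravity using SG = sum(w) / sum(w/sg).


Sum of weights = 154.7
Volume contributions:
  polymer: 100/1.02 = 98.0392
  filler: 25.8/1.89 = 13.6508
  plasticizer: 22.0/0.95 = 23.1579
  zinc oxide: 6.9/5.6 = 1.2321
Sum of volumes = 136.0800
SG = 154.7 / 136.0800 = 1.137

SG = 1.137


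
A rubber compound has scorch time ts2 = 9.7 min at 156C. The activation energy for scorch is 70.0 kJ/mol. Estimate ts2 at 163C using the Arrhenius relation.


Convert temperatures: T1 = 156 + 273.15 = 429.15 K, T2 = 163 + 273.15 = 436.15 K
ts2_new = 9.7 * exp(70000 / 8.314 * (1/436.15 - 1/429.15))
1/T2 - 1/T1 = -3.7398e-05
ts2_new = 7.08 min

7.08 min


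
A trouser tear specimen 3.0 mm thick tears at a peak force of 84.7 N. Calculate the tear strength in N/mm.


Tear strength = force / thickness
= 84.7 / 3.0
= 28.23 N/mm

28.23 N/mm


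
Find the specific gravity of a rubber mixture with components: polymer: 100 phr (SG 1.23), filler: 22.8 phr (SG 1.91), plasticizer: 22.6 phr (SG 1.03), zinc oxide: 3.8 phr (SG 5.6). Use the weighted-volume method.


Sum of weights = 149.2
Volume contributions:
  polymer: 100/1.23 = 81.3008
  filler: 22.8/1.91 = 11.9372
  plasticizer: 22.6/1.03 = 21.9417
  zinc oxide: 3.8/5.6 = 0.6786
Sum of volumes = 115.8583
SG = 149.2 / 115.8583 = 1.288

SG = 1.288


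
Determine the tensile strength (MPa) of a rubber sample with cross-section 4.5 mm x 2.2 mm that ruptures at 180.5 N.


Area = width * thickness = 4.5 * 2.2 = 9.9 mm^2
TS = force / area = 180.5 / 9.9 = 18.23 MPa

18.23 MPa


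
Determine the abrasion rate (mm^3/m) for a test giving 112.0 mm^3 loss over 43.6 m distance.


Rate = volume_loss / distance
= 112.0 / 43.6
= 2.569 mm^3/m

2.569 mm^3/m


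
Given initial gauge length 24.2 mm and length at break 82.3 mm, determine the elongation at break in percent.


Elongation = (Lf - L0) / L0 * 100
= (82.3 - 24.2) / 24.2 * 100
= 58.1 / 24.2 * 100
= 240.1%

240.1%


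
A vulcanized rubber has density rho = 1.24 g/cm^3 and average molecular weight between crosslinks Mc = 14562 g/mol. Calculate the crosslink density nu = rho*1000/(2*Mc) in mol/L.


nu = rho * 1000 / (2 * Mc)
nu = 1.24 * 1000 / (2 * 14562)
nu = 1240.0 / 29124
nu = 0.0426 mol/L

0.0426 mol/L


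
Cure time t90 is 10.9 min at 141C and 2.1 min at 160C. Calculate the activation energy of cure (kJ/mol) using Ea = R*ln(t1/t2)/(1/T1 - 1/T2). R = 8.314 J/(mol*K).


T1 = 414.15 K, T2 = 433.15 K
1/T1 - 1/T2 = 1.0592e-04
ln(t1/t2) = ln(10.9/2.1) = 1.6468
Ea = 8.314 * 1.6468 / 1.0592e-04 = 129270.6618 J/mol
Ea = 129.27 kJ/mol

129.27 kJ/mol


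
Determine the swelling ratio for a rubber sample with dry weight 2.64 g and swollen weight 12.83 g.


Q = W_swollen / W_dry
Q = 12.83 / 2.64
Q = 4.86

Q = 4.86


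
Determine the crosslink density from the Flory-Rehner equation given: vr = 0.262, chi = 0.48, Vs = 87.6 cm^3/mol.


ln(1 - vr) = ln(1 - 0.262) = -0.3038
Numerator = -((-0.3038) + 0.262 + 0.48 * 0.262^2) = 0.0089
Denominator = 87.6 * (0.262^(1/3) - 0.262/2) = 44.5781
nu = 0.0089 / 44.5781 = 1.9880e-04 mol/cm^3

1.9880e-04 mol/cm^3


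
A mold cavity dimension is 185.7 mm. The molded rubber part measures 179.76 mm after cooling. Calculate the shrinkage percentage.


Shrinkage = (mold - part) / mold * 100
= (185.7 - 179.76) / 185.7 * 100
= 5.94 / 185.7 * 100
= 3.2%

3.2%


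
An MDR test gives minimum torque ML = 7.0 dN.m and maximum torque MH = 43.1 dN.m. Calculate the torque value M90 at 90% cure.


M90 = ML + 0.9 * (MH - ML)
M90 = 7.0 + 0.9 * (43.1 - 7.0)
M90 = 7.0 + 0.9 * 36.1
M90 = 39.49 dN.m

39.49 dN.m


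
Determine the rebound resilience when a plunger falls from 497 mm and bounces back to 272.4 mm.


Resilience = h_rebound / h_drop * 100
= 272.4 / 497 * 100
= 54.8%

54.8%


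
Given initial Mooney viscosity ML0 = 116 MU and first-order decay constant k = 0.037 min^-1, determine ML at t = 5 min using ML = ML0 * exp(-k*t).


ML = ML0 * exp(-k * t)
ML = 116 * exp(-0.037 * 5)
ML = 116 * 0.8311
ML = 96.41 MU

96.41 MU


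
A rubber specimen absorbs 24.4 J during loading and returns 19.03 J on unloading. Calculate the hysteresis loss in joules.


Hysteresis loss = loading - unloading
= 24.4 - 19.03
= 5.37 J

5.37 J


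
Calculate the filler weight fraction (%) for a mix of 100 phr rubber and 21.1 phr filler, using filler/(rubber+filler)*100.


Filler % = filler / (rubber + filler) * 100
= 21.1 / (100 + 21.1) * 100
= 21.1 / 121.1 * 100
= 17.42%

17.42%


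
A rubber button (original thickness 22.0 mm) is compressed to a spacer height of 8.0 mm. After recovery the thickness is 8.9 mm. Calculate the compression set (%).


CS = (t0 - recovered) / (t0 - ts) * 100
= (22.0 - 8.9) / (22.0 - 8.0) * 100
= 13.1 / 14.0 * 100
= 93.6%

93.6%


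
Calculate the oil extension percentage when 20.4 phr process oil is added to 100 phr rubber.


Oil % = oil / (100 + oil) * 100
= 20.4 / (100 + 20.4) * 100
= 20.4 / 120.4 * 100
= 16.94%

16.94%


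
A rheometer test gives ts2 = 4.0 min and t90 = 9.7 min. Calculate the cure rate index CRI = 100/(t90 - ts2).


CRI = 100 / (t90 - ts2)
= 100 / (9.7 - 4.0)
= 100 / 5.7
= 17.54 min^-1

17.54 min^-1


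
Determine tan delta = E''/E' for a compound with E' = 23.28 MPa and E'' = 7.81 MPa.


tan delta = E'' / E'
= 7.81 / 23.28
= 0.3355

tan delta = 0.3355


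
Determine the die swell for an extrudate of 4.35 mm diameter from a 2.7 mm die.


Die swell ratio = D_extrudate / D_die
= 4.35 / 2.7
= 1.611

Die swell = 1.611


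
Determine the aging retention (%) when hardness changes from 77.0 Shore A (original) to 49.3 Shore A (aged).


Retention = aged / original * 100
= 49.3 / 77.0 * 100
= 64.0%

64.0%


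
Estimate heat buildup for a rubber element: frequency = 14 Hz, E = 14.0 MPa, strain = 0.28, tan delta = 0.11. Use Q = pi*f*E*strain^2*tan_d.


Q = pi * f * E * strain^2 * tan_d
= pi * 14 * 14.0 * 0.28^2 * 0.11
= pi * 14 * 14.0 * 0.0784 * 0.11
= 5.3102

Q = 5.3102


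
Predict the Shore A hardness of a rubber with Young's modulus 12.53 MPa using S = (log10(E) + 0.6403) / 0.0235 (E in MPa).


log10(E) = 0.0235*S - 0.6403  =>  S = (log10(E) + 0.6403) / 0.0235
log10(12.53) = 1.097951
S = (1.097951 + 0.6403) / 0.0235 = 1.738251 / 0.0235
S = 74.0

Shore A = 74.0


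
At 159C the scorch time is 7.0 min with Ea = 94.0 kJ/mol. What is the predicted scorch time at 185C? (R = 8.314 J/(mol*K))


Convert temperatures: T1 = 159 + 273.15 = 432.15 K, T2 = 185 + 273.15 = 458.15 K
ts2_new = 7.0 * exp(94000 / 8.314 * (1/458.15 - 1/432.15))
1/T2 - 1/T1 = -1.3132e-04
ts2_new = 1.59 min

1.59 min


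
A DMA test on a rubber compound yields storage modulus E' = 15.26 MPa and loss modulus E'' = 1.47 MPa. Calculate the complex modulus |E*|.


|E*| = sqrt(E'^2 + E''^2)
= sqrt(15.26^2 + 1.47^2)
= sqrt(232.8676 + 2.1609)
= 15.331 MPa

15.331 MPa


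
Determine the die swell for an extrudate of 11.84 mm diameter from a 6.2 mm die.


Die swell ratio = D_extrudate / D_die
= 11.84 / 6.2
= 1.91

Die swell = 1.91


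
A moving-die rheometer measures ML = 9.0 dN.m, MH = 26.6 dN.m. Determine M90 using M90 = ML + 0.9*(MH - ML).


M90 = ML + 0.9 * (MH - ML)
M90 = 9.0 + 0.9 * (26.6 - 9.0)
M90 = 9.0 + 0.9 * 17.6
M90 = 24.84 dN.m

24.84 dN.m


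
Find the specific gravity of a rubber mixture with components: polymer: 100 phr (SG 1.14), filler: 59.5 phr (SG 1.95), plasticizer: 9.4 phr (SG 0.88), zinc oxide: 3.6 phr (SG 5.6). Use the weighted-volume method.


Sum of weights = 172.5
Volume contributions:
  polymer: 100/1.14 = 87.7193
  filler: 59.5/1.95 = 30.5128
  plasticizer: 9.4/0.88 = 10.6818
  zinc oxide: 3.6/5.6 = 0.6429
Sum of volumes = 129.5568
SG = 172.5 / 129.5568 = 1.331

SG = 1.331


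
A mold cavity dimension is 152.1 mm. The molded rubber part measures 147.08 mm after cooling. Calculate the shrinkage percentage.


Shrinkage = (mold - part) / mold * 100
= (152.1 - 147.08) / 152.1 * 100
= 5.02 / 152.1 * 100
= 3.3%

3.3%


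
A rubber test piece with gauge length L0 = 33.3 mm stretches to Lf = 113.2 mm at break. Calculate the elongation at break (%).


Elongation = (Lf - L0) / L0 * 100
= (113.2 - 33.3) / 33.3 * 100
= 79.9 / 33.3 * 100
= 239.9%

239.9%


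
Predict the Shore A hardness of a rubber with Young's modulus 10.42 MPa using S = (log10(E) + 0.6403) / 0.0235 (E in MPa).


log10(E) = 0.0235*S - 0.6403  =>  S = (log10(E) + 0.6403) / 0.0235
log10(10.42) = 1.017868
S = (1.017868 + 0.6403) / 0.0235 = 1.658168 / 0.0235
S = 70.6

Shore A = 70.6


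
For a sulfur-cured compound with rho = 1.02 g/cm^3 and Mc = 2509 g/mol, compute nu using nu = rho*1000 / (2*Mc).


nu = rho * 1000 / (2 * Mc)
nu = 1.02 * 1000 / (2 * 2509)
nu = 1020.0 / 5018
nu = 0.2033 mol/L

0.2033 mol/L


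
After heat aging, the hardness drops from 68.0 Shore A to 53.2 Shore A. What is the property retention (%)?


Retention = aged / original * 100
= 53.2 / 68.0 * 100
= 78.2%

78.2%


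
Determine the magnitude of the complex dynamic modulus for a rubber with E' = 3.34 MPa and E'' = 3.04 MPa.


|E*| = sqrt(E'^2 + E''^2)
= sqrt(3.34^2 + 3.04^2)
= sqrt(11.1556 + 9.2416)
= 4.516 MPa

4.516 MPa


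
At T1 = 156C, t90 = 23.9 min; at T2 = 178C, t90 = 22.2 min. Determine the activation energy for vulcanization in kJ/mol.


T1 = 429.15 K, T2 = 451.15 K
1/T1 - 1/T2 = 1.1363e-04
ln(t1/t2) = ln(23.9/22.2) = 0.0738
Ea = 8.314 * 0.0738 / 1.1363e-04 = 5398.7397 J/mol
Ea = 5.4 kJ/mol

5.4 kJ/mol


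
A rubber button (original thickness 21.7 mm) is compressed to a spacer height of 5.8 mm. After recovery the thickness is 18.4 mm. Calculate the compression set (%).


CS = (t0 - recovered) / (t0 - ts) * 100
= (21.7 - 18.4) / (21.7 - 5.8) * 100
= 3.3 / 15.9 * 100
= 20.8%

20.8%


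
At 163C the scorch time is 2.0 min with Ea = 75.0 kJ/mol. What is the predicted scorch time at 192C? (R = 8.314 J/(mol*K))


Convert temperatures: T1 = 163 + 273.15 = 436.15 K, T2 = 192 + 273.15 = 465.15 K
ts2_new = 2.0 * exp(75000 / 8.314 * (1/465.15 - 1/436.15))
1/T2 - 1/T1 = -1.4295e-04
ts2_new = 0.55 min

0.55 min


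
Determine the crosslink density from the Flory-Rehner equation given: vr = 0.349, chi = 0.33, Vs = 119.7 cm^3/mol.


ln(1 - vr) = ln(1 - 0.349) = -0.4292
Numerator = -((-0.4292) + 0.349 + 0.33 * 0.349^2) = 0.0401
Denominator = 119.7 * (0.349^(1/3) - 0.349/2) = 63.3881
nu = 0.0401 / 63.3881 = 6.3184e-04 mol/cm^3

6.3184e-04 mol/cm^3


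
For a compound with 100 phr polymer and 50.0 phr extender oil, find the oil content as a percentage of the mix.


Oil % = oil / (100 + oil) * 100
= 50.0 / (100 + 50.0) * 100
= 50.0 / 150.0 * 100
= 33.33%

33.33%


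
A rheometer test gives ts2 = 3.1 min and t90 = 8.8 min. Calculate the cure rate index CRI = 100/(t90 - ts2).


CRI = 100 / (t90 - ts2)
= 100 / (8.8 - 3.1)
= 100 / 5.7
= 17.54 min^-1

17.54 min^-1


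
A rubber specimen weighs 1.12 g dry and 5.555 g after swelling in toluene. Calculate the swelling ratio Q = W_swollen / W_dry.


Q = W_swollen / W_dry
Q = 5.555 / 1.12
Q = 4.96

Q = 4.96


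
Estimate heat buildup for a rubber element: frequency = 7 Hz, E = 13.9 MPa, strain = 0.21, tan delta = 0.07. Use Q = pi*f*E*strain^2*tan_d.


Q = pi * f * E * strain^2 * tan_d
= pi * 7 * 13.9 * 0.21^2 * 0.07
= pi * 7 * 13.9 * 0.0441 * 0.07
= 0.9436

Q = 0.9436


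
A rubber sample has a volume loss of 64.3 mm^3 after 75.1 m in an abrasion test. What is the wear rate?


Rate = volume_loss / distance
= 64.3 / 75.1
= 0.856 mm^3/m

0.856 mm^3/m


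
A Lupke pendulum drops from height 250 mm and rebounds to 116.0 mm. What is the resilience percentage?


Resilience = h_rebound / h_drop * 100
= 116.0 / 250 * 100
= 46.4%

46.4%


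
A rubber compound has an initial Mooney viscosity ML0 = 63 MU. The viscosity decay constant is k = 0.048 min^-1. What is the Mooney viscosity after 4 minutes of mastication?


ML = ML0 * exp(-k * t)
ML = 63 * exp(-0.048 * 4)
ML = 63 * 0.8253
ML = 51.99 MU

51.99 MU


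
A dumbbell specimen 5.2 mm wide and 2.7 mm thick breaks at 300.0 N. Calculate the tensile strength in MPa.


Area = width * thickness = 5.2 * 2.7 = 14.04 mm^2
TS = force / area = 300.0 / 14.04 = 21.37 MPa

21.37 MPa


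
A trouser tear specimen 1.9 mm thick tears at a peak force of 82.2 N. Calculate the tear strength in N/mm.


Tear strength = force / thickness
= 82.2 / 1.9
= 43.26 N/mm

43.26 N/mm


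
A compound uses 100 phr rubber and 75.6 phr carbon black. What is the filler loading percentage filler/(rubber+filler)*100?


Filler % = filler / (rubber + filler) * 100
= 75.6 / (100 + 75.6) * 100
= 75.6 / 175.6 * 100
= 43.05%

43.05%


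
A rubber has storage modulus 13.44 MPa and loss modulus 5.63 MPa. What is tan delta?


tan delta = E'' / E'
= 5.63 / 13.44
= 0.4189

tan delta = 0.4189


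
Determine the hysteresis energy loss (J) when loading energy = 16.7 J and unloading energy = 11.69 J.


Hysteresis loss = loading - unloading
= 16.7 - 11.69
= 5.01 J

5.01 J


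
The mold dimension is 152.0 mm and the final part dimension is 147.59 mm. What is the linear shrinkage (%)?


Shrinkage = (mold - part) / mold * 100
= (152.0 - 147.59) / 152.0 * 100
= 4.41 / 152.0 * 100
= 2.9%

2.9%


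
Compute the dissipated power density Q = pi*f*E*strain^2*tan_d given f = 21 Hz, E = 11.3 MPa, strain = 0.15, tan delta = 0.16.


Q = pi * f * E * strain^2 * tan_d
= pi * 21 * 11.3 * 0.15^2 * 0.16
= pi * 21 * 11.3 * 0.0225 * 0.16
= 2.6838

Q = 2.6838


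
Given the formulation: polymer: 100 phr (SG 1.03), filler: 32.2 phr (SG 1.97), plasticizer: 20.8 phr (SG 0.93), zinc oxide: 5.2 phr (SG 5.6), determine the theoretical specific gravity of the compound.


Sum of weights = 158.2
Volume contributions:
  polymer: 100/1.03 = 97.0874
  filler: 32.2/1.97 = 16.3452
  plasticizer: 20.8/0.93 = 22.3656
  zinc oxide: 5.2/5.6 = 0.9286
Sum of volumes = 136.7267
SG = 158.2 / 136.7267 = 1.157

SG = 1.157


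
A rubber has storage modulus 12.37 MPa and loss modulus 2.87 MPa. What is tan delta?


tan delta = E'' / E'
= 2.87 / 12.37
= 0.232

tan delta = 0.232


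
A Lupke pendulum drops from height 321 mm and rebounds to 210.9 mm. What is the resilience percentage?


Resilience = h_rebound / h_drop * 100
= 210.9 / 321 * 100
= 65.7%

65.7%


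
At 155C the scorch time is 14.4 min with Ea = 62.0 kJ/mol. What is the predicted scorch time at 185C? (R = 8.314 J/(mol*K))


Convert temperatures: T1 = 155 + 273.15 = 428.15 K, T2 = 185 + 273.15 = 458.15 K
ts2_new = 14.4 * exp(62000 / 8.314 * (1/458.15 - 1/428.15))
1/T2 - 1/T1 = -1.5294e-04
ts2_new = 4.6 min

4.6 min


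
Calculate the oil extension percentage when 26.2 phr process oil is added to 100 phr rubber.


Oil % = oil / (100 + oil) * 100
= 26.2 / (100 + 26.2) * 100
= 26.2 / 126.2 * 100
= 20.76%

20.76%


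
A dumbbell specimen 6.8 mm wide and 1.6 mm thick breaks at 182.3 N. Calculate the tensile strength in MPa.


Area = width * thickness = 6.8 * 1.6 = 10.88 mm^2
TS = force / area = 182.3 / 10.88 = 16.76 MPa

16.76 MPa


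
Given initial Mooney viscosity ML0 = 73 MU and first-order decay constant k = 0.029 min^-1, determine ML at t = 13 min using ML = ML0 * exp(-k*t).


ML = ML0 * exp(-k * t)
ML = 73 * exp(-0.029 * 13)
ML = 73 * 0.6859
ML = 50.07 MU

50.07 MU


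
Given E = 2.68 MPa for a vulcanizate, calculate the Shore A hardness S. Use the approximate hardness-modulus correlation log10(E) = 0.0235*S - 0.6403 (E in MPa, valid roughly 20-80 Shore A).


log10(E) = 0.0235*S - 0.6403  =>  S = (log10(E) + 0.6403) / 0.0235
log10(2.68) = 0.428135
S = (0.428135 + 0.6403) / 0.0235 = 1.068435 / 0.0235
S = 45.5

Shore A = 45.5


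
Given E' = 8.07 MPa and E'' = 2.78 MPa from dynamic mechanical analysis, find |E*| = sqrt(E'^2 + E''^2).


|E*| = sqrt(E'^2 + E''^2)
= sqrt(8.07^2 + 2.78^2)
= sqrt(65.1249 + 7.7284)
= 8.535 MPa

8.535 MPa


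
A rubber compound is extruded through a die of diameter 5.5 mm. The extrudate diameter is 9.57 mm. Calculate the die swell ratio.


Die swell ratio = D_extrudate / D_die
= 9.57 / 5.5
= 1.74

Die swell = 1.74


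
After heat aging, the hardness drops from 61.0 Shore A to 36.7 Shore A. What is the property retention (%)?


Retention = aged / original * 100
= 36.7 / 61.0 * 100
= 60.2%

60.2%


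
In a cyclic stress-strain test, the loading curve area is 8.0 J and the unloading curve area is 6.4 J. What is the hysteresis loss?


Hysteresis loss = loading - unloading
= 8.0 - 6.4
= 1.6 J

1.6 J


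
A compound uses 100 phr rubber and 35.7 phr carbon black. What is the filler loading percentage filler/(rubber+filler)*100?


Filler % = filler / (rubber + filler) * 100
= 35.7 / (100 + 35.7) * 100
= 35.7 / 135.7 * 100
= 26.31%

26.31%


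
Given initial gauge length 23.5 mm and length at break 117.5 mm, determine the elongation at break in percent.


Elongation = (Lf - L0) / L0 * 100
= (117.5 - 23.5) / 23.5 * 100
= 94.0 / 23.5 * 100
= 400.0%

400.0%


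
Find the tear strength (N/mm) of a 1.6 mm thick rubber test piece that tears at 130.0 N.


Tear strength = force / thickness
= 130.0 / 1.6
= 81.25 N/mm

81.25 N/mm


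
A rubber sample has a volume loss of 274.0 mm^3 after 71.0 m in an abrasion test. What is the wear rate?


Rate = volume_loss / distance
= 274.0 / 71.0
= 3.859 mm^3/m

3.859 mm^3/m


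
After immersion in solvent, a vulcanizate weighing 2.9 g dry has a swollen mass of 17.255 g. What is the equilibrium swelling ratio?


Q = W_swollen / W_dry
Q = 17.255 / 2.9
Q = 5.95

Q = 5.95


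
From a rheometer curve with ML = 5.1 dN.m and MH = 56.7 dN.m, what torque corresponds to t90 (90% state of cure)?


M90 = ML + 0.9 * (MH - ML)
M90 = 5.1 + 0.9 * (56.7 - 5.1)
M90 = 5.1 + 0.9 * 51.6
M90 = 51.54 dN.m

51.54 dN.m


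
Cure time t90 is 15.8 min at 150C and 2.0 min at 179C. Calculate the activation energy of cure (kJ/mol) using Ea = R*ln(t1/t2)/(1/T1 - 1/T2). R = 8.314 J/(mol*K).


T1 = 423.15 K, T2 = 452.15 K
1/T1 - 1/T2 = 1.5157e-04
ln(t1/t2) = ln(15.8/2.0) = 2.0669
Ea = 8.314 * 2.0669 / 1.5157e-04 = 113370.6255 J/mol
Ea = 113.37 kJ/mol

113.37 kJ/mol


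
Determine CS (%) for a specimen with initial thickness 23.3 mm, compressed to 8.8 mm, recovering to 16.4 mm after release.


CS = (t0 - recovered) / (t0 - ts) * 100
= (23.3 - 16.4) / (23.3 - 8.8) * 100
= 6.9 / 14.5 * 100
= 47.6%

47.6%


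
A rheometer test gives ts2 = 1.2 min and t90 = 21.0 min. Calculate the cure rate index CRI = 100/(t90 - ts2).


CRI = 100 / (t90 - ts2)
= 100 / (21.0 - 1.2)
= 100 / 19.8
= 5.05 min^-1

5.05 min^-1


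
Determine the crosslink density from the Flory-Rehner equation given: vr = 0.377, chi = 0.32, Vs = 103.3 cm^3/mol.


ln(1 - vr) = ln(1 - 0.377) = -0.4732
Numerator = -((-0.4732) + 0.377 + 0.32 * 0.377^2) = 0.0507
Denominator = 103.3 * (0.377^(1/3) - 0.377/2) = 55.1523
nu = 0.0507 / 55.1523 = 9.1977e-04 mol/cm^3

9.1977e-04 mol/cm^3


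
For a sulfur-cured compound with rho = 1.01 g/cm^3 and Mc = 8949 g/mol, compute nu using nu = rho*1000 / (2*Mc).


nu = rho * 1000 / (2 * Mc)
nu = 1.01 * 1000 / (2 * 8949)
nu = 1010.0 / 17898
nu = 0.0564 mol/L

0.0564 mol/L


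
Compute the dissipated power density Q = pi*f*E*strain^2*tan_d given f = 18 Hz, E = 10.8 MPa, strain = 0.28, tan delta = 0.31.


Q = pi * f * E * strain^2 * tan_d
= pi * 18 * 10.8 * 0.28^2 * 0.31
= pi * 18 * 10.8 * 0.0784 * 0.31
= 14.8431

Q = 14.8431


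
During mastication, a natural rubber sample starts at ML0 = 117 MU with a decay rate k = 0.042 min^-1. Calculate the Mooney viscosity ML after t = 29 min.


ML = ML0 * exp(-k * t)
ML = 117 * exp(-0.042 * 29)
ML = 117 * 0.2958
ML = 34.61 MU

34.61 MU


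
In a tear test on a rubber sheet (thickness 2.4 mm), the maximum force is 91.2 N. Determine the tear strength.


Tear strength = force / thickness
= 91.2 / 2.4
= 38.0 N/mm

38.0 N/mm


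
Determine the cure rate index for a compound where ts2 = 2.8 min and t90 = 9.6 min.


CRI = 100 / (t90 - ts2)
= 100 / (9.6 - 2.8)
= 100 / 6.8
= 14.71 min^-1

14.71 min^-1


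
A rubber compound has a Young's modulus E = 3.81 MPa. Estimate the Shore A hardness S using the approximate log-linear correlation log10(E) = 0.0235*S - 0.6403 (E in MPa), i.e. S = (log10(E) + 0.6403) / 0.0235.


log10(E) = 0.0235*S - 0.6403  =>  S = (log10(E) + 0.6403) / 0.0235
log10(3.81) = 0.580925
S = (0.580925 + 0.6403) / 0.0235 = 1.221225 / 0.0235
S = 52.0

Shore A = 52.0


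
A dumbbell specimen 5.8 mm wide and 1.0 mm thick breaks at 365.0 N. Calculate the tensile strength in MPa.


Area = width * thickness = 5.8 * 1.0 = 5.8 mm^2
TS = force / area = 365.0 / 5.8 = 62.93 MPa

62.93 MPa


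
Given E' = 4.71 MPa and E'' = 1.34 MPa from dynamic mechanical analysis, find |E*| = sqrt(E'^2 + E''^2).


|E*| = sqrt(E'^2 + E''^2)
= sqrt(4.71^2 + 1.34^2)
= sqrt(22.1841 + 1.7956)
= 4.897 MPa

4.897 MPa


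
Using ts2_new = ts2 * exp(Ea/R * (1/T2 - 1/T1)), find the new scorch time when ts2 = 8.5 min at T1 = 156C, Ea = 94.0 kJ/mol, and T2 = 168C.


Convert temperatures: T1 = 156 + 273.15 = 429.15 K, T2 = 168 + 273.15 = 441.15 K
ts2_new = 8.5 * exp(94000 / 8.314 * (1/441.15 - 1/429.15))
1/T2 - 1/T1 = -6.3385e-05
ts2_new = 4.15 min

4.15 min


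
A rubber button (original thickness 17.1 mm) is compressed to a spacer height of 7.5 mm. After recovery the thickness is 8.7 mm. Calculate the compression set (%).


CS = (t0 - recovered) / (t0 - ts) * 100
= (17.1 - 8.7) / (17.1 - 7.5) * 100
= 8.4 / 9.6 * 100
= 87.5%

87.5%


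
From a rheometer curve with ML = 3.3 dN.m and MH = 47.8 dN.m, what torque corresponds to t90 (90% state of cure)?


M90 = ML + 0.9 * (MH - ML)
M90 = 3.3 + 0.9 * (47.8 - 3.3)
M90 = 3.3 + 0.9 * 44.5
M90 = 43.35 dN.m

43.35 dN.m


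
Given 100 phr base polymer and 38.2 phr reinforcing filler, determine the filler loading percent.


Filler % = filler / (rubber + filler) * 100
= 38.2 / (100 + 38.2) * 100
= 38.2 / 138.2 * 100
= 27.64%

27.64%


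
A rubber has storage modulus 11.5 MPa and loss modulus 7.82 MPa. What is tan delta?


tan delta = E'' / E'
= 7.82 / 11.5
= 0.68

tan delta = 0.68


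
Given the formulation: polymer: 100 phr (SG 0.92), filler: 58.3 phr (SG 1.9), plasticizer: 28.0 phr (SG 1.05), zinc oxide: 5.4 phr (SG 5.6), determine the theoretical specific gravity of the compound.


Sum of weights = 191.7
Volume contributions:
  polymer: 100/0.92 = 108.6957
  filler: 58.3/1.9 = 30.6842
  plasticizer: 28.0/1.05 = 26.6667
  zinc oxide: 5.4/5.6 = 0.9643
Sum of volumes = 167.0108
SG = 191.7 / 167.0108 = 1.148

SG = 1.148


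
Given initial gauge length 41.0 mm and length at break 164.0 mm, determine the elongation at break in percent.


Elongation = (Lf - L0) / L0 * 100
= (164.0 - 41.0) / 41.0 * 100
= 123.0 / 41.0 * 100
= 300.0%

300.0%


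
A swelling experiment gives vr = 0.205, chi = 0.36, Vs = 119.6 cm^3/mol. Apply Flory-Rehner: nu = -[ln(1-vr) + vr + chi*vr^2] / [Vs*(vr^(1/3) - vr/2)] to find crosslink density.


ln(1 - vr) = ln(1 - 0.205) = -0.2294
Numerator = -((-0.2294) + 0.205 + 0.36 * 0.205^2) = 0.0093
Denominator = 119.6 * (0.205^(1/3) - 0.205/2) = 58.2616
nu = 0.0093 / 58.2616 = 1.5935e-04 mol/cm^3

1.5935e-04 mol/cm^3


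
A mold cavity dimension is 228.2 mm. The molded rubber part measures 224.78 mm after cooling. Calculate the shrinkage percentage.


Shrinkage = (mold - part) / mold * 100
= (228.2 - 224.78) / 228.2 * 100
= 3.42 / 228.2 * 100
= 1.5%

1.5%


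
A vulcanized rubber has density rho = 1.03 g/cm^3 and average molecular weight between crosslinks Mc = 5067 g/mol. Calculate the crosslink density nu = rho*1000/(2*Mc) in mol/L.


nu = rho * 1000 / (2 * Mc)
nu = 1.03 * 1000 / (2 * 5067)
nu = 1030.0 / 10134
nu = 0.1016 mol/L

0.1016 mol/L


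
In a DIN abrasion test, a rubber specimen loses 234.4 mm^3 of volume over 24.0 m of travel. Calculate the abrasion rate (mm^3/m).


Rate = volume_loss / distance
= 234.4 / 24.0
= 9.767 mm^3/m

9.767 mm^3/m


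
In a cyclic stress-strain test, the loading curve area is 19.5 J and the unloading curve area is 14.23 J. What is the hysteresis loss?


Hysteresis loss = loading - unloading
= 19.5 - 14.23
= 5.27 J

5.27 J


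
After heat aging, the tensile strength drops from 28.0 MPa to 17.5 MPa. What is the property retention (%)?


Retention = aged / original * 100
= 17.5 / 28.0 * 100
= 62.5%

62.5%


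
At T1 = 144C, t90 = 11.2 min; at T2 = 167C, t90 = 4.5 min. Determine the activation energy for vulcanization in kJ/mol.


T1 = 417.15 K, T2 = 440.15 K
1/T1 - 1/T2 = 1.2527e-04
ln(t1/t2) = ln(11.2/4.5) = 0.9118
Ea = 8.314 * 0.9118 / 1.2527e-04 = 60519.0434 J/mol
Ea = 60.52 kJ/mol

60.52 kJ/mol


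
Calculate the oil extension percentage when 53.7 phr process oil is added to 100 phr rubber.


Oil % = oil / (100 + oil) * 100
= 53.7 / (100 + 53.7) * 100
= 53.7 / 153.7 * 100
= 34.94%

34.94%


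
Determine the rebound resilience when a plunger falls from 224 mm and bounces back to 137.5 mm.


Resilience = h_rebound / h_drop * 100
= 137.5 / 224 * 100
= 61.4%

61.4%


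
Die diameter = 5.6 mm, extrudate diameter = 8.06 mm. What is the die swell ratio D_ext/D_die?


Die swell ratio = D_extrudate / D_die
= 8.06 / 5.6
= 1.439

Die swell = 1.439


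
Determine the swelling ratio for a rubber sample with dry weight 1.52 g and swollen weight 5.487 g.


Q = W_swollen / W_dry
Q = 5.487 / 1.52
Q = 3.61

Q = 3.61


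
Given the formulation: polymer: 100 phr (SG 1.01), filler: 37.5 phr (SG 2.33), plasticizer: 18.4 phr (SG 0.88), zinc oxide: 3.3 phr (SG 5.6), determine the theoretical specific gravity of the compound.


Sum of weights = 159.2
Volume contributions:
  polymer: 100/1.01 = 99.0099
  filler: 37.5/2.33 = 16.0944
  plasticizer: 18.4/0.88 = 20.9091
  zinc oxide: 3.3/5.6 = 0.5893
Sum of volumes = 136.6027
SG = 159.2 / 136.6027 = 1.165

SG = 1.165


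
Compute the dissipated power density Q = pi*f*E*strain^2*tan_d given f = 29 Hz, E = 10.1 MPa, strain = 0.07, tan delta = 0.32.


Q = pi * f * E * strain^2 * tan_d
= pi * 29 * 10.1 * 0.07^2 * 0.32
= pi * 29 * 10.1 * 0.0049 * 0.32
= 1.4428

Q = 1.4428


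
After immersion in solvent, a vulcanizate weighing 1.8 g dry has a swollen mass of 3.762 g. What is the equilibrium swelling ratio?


Q = W_swollen / W_dry
Q = 3.762 / 1.8
Q = 2.09

Q = 2.09


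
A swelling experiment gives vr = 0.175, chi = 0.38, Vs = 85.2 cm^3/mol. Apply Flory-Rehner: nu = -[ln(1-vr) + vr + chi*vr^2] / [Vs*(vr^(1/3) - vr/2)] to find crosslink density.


ln(1 - vr) = ln(1 - 0.175) = -0.1924
Numerator = -((-0.1924) + 0.175 + 0.38 * 0.175^2) = 0.0057
Denominator = 85.2 * (0.175^(1/3) - 0.175/2) = 40.2011
nu = 0.0057 / 40.2011 = 1.4264e-04 mol/cm^3

1.4264e-04 mol/cm^3


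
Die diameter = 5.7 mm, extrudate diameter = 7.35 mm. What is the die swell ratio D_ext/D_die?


Die swell ratio = D_extrudate / D_die
= 7.35 / 5.7
= 1.289

Die swell = 1.289


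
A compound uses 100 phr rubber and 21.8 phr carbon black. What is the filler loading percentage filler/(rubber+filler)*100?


Filler % = filler / (rubber + filler) * 100
= 21.8 / (100 + 21.8) * 100
= 21.8 / 121.8 * 100
= 17.9%

17.9%


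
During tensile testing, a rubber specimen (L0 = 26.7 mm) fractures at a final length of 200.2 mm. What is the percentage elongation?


Elongation = (Lf - L0) / L0 * 100
= (200.2 - 26.7) / 26.7 * 100
= 173.5 / 26.7 * 100
= 649.8%

649.8%


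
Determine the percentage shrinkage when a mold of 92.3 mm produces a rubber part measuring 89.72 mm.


Shrinkage = (mold - part) / mold * 100
= (92.3 - 89.72) / 92.3 * 100
= 2.58 / 92.3 * 100
= 2.8%

2.8%


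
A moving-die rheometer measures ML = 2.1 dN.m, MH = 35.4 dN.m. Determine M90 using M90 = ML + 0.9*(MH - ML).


M90 = ML + 0.9 * (MH - ML)
M90 = 2.1 + 0.9 * (35.4 - 2.1)
M90 = 2.1 + 0.9 * 33.3
M90 = 32.07 dN.m

32.07 dN.m


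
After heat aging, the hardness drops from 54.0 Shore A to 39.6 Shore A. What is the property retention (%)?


Retention = aged / original * 100
= 39.6 / 54.0 * 100
= 73.3%

73.3%


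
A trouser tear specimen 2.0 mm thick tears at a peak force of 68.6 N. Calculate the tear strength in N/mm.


Tear strength = force / thickness
= 68.6 / 2.0
= 34.3 N/mm

34.3 N/mm


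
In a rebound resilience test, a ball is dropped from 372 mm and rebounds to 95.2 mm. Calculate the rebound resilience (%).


Resilience = h_rebound / h_drop * 100
= 95.2 / 372 * 100
= 25.6%

25.6%


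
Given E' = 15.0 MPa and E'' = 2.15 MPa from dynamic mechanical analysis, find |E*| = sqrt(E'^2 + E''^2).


|E*| = sqrt(E'^2 + E''^2)
= sqrt(15.0^2 + 2.15^2)
= sqrt(225.0000 + 4.6225)
= 15.153 MPa

15.153 MPa


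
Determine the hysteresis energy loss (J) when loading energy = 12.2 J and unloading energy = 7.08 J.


Hysteresis loss = loading - unloading
= 12.2 - 7.08
= 5.12 J

5.12 J


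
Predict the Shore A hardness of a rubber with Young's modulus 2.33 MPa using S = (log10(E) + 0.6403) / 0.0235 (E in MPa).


log10(E) = 0.0235*S - 0.6403  =>  S = (log10(E) + 0.6403) / 0.0235
log10(2.33) = 0.367356
S = (0.367356 + 0.6403) / 0.0235 = 1.007656 / 0.0235
S = 42.9

Shore A = 42.9


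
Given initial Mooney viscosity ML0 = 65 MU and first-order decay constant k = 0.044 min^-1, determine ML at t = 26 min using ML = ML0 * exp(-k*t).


ML = ML0 * exp(-k * t)
ML = 65 * exp(-0.044 * 26)
ML = 65 * 0.3185
ML = 20.71 MU

20.71 MU


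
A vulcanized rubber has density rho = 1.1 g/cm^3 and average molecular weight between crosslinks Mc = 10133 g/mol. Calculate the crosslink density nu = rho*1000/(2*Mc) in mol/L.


nu = rho * 1000 / (2 * Mc)
nu = 1.1 * 1000 / (2 * 10133)
nu = 1100.0 / 20266
nu = 0.0543 mol/L

0.0543 mol/L


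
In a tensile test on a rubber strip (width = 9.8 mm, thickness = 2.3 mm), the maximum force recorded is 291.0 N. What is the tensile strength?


Area = width * thickness = 9.8 * 2.3 = 22.54 mm^2
TS = force / area = 291.0 / 22.54 = 12.91 MPa

12.91 MPa


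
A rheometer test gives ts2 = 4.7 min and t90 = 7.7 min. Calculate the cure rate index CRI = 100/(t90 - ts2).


CRI = 100 / (t90 - ts2)
= 100 / (7.7 - 4.7)
= 100 / 3.0
= 33.33 min^-1

33.33 min^-1


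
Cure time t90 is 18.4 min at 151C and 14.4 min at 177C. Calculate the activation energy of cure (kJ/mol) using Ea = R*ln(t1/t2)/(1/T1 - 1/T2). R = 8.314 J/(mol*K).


T1 = 424.15 K, T2 = 450.15 K
1/T1 - 1/T2 = 1.3617e-04
ln(t1/t2) = ln(18.4/14.4) = 0.2451
Ea = 8.314 * 0.2451 / 1.3617e-04 = 14965.6816 J/mol
Ea = 14.97 kJ/mol

14.97 kJ/mol


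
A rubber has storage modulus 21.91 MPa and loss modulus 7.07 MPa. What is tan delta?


tan delta = E'' / E'
= 7.07 / 21.91
= 0.3227

tan delta = 0.3227


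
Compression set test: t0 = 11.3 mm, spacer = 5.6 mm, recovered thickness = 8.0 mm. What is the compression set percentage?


CS = (t0 - recovered) / (t0 - ts) * 100
= (11.3 - 8.0) / (11.3 - 5.6) * 100
= 3.3 / 5.7 * 100
= 57.9%

57.9%


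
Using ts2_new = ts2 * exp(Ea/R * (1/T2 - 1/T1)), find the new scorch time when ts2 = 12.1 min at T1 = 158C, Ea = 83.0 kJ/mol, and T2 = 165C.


Convert temperatures: T1 = 158 + 273.15 = 431.15 K, T2 = 165 + 273.15 = 438.15 K
ts2_new = 12.1 * exp(83000 / 8.314 * (1/438.15 - 1/431.15))
1/T2 - 1/T1 = -3.7055e-05
ts2_new = 8.36 min

8.36 min


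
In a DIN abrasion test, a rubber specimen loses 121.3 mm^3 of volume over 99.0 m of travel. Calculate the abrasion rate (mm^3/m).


Rate = volume_loss / distance
= 121.3 / 99.0
= 1.225 mm^3/m

1.225 mm^3/m


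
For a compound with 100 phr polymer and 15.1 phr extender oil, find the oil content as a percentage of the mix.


Oil % = oil / (100 + oil) * 100
= 15.1 / (100 + 15.1) * 100
= 15.1 / 115.1 * 100
= 13.12%

13.12%


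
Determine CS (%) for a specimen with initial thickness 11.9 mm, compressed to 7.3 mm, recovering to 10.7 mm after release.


CS = (t0 - recovered) / (t0 - ts) * 100
= (11.9 - 10.7) / (11.9 - 7.3) * 100
= 1.2 / 4.6 * 100
= 26.1%

26.1%
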